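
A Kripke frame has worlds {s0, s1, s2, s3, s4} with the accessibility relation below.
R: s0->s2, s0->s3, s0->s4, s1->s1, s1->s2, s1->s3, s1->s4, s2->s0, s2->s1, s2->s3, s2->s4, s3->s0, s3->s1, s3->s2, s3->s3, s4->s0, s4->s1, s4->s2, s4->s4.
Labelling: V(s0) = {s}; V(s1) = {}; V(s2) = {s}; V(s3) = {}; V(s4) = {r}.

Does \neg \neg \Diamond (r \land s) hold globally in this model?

Recall that \Diamond ψ holds at a world iff ψ holds at some accessible world.
Let φ = \neg \neg \Diamond (r \land s). Evaluate φ at each world:
  s0 (successors {s2, s3, s4}): φ is false.
  s1 (successors {s1, s2, s3, s4}): φ is false.
  s2 (successors {s0, s1, s3, s4}): φ is false.
  s3 (successors {s0, s1, s2, s3}): φ is false.
  s4 (successors {s0, s1, s2, s4}): φ is false.
Detail at s0 (counterexample):
  At s0: \neg \Diamond (r \land s) is true, so \neg \neg \Diamond (r \land s) is false.
    At s0: \Diamond (r \land s) is false, so \neg \Diamond (r \land s) is true.
      At s0: \Diamond (r \land s) requires r \land s at some successor in {s2, s3, s4}.
        At s2: r \land s is false.
        At s3: r \land s is false.
        At s4: r \land s is false.
      So \Diamond (r \land s) is false at s0.

No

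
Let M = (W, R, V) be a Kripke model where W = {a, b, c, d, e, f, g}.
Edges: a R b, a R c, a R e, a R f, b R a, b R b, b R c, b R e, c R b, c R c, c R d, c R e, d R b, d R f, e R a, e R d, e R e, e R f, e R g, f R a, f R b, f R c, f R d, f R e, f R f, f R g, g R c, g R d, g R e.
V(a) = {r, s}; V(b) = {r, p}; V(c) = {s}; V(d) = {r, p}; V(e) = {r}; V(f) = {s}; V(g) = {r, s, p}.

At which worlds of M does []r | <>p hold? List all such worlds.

a, b, c, d, e, f, g

Let φ = []r | <>p. Evaluate φ at each world:
  a (successors {b, c, e, f}): φ is true.
  b (successors {a, b, c, e}): φ is true.
  c (successors {b, c, d, e}): φ is true.
  d (successors {b, f}): φ is true.
  e (successors {a, d, e, f, g}): φ is true.
  f (successors {a, b, c, d, e, f, g}): φ is true.
  g (successors {c, d, e}): φ is true.
For instance, at d:
  At d: []r is false, <>p is true, so []r | <>p is true.
    At d: []r requires r at every successor {b, f}.
      r fails at f, so []r is false at d.
    At d: <>p requires p at some successor in {b, f}.
      p holds at b, so <>p is true at d.
Satisfying worlds: {a, b, c, d, e, f, g}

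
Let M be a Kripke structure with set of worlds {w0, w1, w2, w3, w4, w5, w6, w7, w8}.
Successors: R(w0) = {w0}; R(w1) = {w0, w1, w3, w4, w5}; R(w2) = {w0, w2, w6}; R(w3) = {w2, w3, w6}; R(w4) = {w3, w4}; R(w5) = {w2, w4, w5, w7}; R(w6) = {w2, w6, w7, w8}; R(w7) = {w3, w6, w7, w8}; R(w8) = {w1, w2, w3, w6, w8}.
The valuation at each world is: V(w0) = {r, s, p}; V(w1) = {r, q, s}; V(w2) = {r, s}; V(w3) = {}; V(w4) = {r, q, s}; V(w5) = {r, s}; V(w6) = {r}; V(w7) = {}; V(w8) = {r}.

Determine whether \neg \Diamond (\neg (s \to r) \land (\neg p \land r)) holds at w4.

Recall that \Diamond ψ holds at a world iff ψ holds at some accessible world.
At w4: \Diamond (\neg (s \to r) \land (\neg p \land r)) is false, so \neg \Diamond (\neg (s \to r) \land (\neg p \land r)) is true.
  At w4: \Diamond (\neg (s \to r) \land (\neg p \land r)) requires \neg (s \to r) \land (\neg p \land r) at some successor in {w3, w4}.
    At w3: \neg (s \to r) \land (\neg p \land r) is false.
    At w4: \neg (s \to r) \land (\neg p \land r) is false.
  So \Diamond (\neg (s \to r) \land (\neg p \land r)) is false at w4.

Yes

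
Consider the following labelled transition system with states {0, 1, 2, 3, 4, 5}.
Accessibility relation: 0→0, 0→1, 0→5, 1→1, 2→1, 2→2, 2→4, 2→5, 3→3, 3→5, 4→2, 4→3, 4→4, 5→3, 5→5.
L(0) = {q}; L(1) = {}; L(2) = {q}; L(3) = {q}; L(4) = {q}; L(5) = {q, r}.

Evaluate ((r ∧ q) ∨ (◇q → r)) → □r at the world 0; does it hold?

At 0: (r ∧ q) ∨ (◇q → r) is false, □r is false, so ((r ∧ q) ∨ (◇q → r)) → □r is true.
  At 0: r ∧ q is false, ◇q → r is false, so (r ∧ q) ∨ (◇q → r) is false.
    At 0: ◇q is true, r is false, so ◇q → r is false.
      At 0: ◇q requires q at some successor in {0, 1, 5}.
        q holds at 0, so ◇q is true at 0.
  At 0: □r requires r at every successor {0, 1, 5}.
    r fails at 0, so □r is false at 0.

Yes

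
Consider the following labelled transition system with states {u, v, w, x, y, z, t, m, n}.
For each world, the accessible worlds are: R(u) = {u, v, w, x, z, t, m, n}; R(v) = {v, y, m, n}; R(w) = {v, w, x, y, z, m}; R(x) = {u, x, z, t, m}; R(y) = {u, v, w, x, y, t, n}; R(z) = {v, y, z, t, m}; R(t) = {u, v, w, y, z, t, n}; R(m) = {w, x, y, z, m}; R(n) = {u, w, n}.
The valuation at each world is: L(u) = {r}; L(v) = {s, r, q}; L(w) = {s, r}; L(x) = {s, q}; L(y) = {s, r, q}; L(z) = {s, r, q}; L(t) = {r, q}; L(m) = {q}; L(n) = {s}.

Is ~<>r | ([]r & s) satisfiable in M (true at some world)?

No

Let φ = ~<>r | ([]r & s). Evaluate φ at each world:
  u (successors {u, v, w, x, z, t, m, n}): φ is false.
  v (successors {v, y, m, n}): φ is false.
  w (successors {v, w, x, y, z, m}): φ is false.
  x (successors {u, x, z, t, m}): φ is false.
  y (successors {u, v, w, x, y, t, n}): φ is false.
  z (successors {v, y, z, t, m}): φ is false.
  t (successors {u, v, w, y, z, t, n}): φ is false.
  m (successors {w, x, y, z, m}): φ is false.
  n (successors {u, w, n}): φ is false.
For instance, at n:
  At n: ~<>r is false, []r & s is false, so ~<>r | ([]r & s) is false.
    At n: <>r is true, so ~<>r is false.
      At n: <>r requires r at some successor in {u, w, n}.
        r holds at u, so <>r is true at n.
    At n: []r is false, s is true, so []r & s is false.
      At n: []r requires r at every successor {u, w, n}.
        r fails at n, so []r is false at n.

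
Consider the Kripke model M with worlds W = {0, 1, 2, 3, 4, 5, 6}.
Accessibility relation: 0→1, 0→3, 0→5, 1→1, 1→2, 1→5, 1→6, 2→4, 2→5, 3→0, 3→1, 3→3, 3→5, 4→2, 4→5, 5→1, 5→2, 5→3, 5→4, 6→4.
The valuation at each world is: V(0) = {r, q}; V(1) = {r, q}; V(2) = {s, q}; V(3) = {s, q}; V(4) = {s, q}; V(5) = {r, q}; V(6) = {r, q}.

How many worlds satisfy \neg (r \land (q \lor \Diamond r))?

Let φ = \neg (r \land (q \lor \Diamond r)). Evaluate φ at each world:
  0 (successors {1, 3, 5}): φ is false.
  1 (successors {1, 2, 5, 6}): φ is false.
  2 (successors {4, 5}): φ is true.
  3 (successors {0, 1, 3, 5}): φ is true.
  4 (successors {2, 5}): φ is true.
  5 (successors {1, 2, 3, 4}): φ is false.
  6 (successors {4}): φ is false.
For instance, at 5:
  At 5: r \land (q \lor \Diamond r) is true, so \neg (r \land (q \lor \Diamond r)) is false.
    At 5: r is true, q \lor \Diamond r is true, so r \land (q \lor \Diamond r) is true.
      At 5: q is true, \Diamond r is true, so q \lor \Diamond r is true.
Satisfying worlds: {2, 3, 4}

3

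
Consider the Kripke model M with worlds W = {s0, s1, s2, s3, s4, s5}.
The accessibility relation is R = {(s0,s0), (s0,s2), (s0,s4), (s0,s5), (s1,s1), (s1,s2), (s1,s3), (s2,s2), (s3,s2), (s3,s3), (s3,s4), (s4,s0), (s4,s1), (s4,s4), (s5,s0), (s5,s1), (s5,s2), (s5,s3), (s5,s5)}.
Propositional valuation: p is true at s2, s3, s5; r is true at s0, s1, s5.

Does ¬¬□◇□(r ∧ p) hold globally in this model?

Let φ = ¬¬□◇□(r ∧ p). Evaluate φ at each world:
  s0 (successors {s0, s2, s4, s5}): φ is false.
  s1 (successors {s1, s2, s3}): φ is false.
  s2 (successors {s2}): φ is false.
  s3 (successors {s2, s3, s4}): φ is false.
  s4 (successors {s0, s1, s4}): φ is false.
  s5 (successors {s0, s1, s2, s3, s5}): φ is false.
Detail at s0 (counterexample):
  At s0: ¬□◇□(r ∧ p) is true, so ¬¬□◇□(r ∧ p) is false.
    At s0: □◇□(r ∧ p) is false, so ¬□◇□(r ∧ p) is true.
      At s0: □◇□(r ∧ p) requires ◇□(r ∧ p) at every successor {s0, s2, s4, s5}.
        ◇□(r ∧ p) fails at s0, so □◇□(r ∧ p) is false at s0.

No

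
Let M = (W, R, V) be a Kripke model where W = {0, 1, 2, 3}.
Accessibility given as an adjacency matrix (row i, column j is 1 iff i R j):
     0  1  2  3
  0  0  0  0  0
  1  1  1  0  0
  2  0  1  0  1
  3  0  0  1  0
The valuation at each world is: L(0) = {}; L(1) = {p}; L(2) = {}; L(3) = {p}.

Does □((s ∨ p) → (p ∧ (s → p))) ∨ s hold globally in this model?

Let φ = □((s ∨ p) → (p ∧ (s → p))) ∨ s. Evaluate φ at each world:
  0 (successors ∅): φ is true.
  1 (successors {0, 1}): φ is true.
  2 (successors {1, 3}): φ is true.
  3 (successors {2}): φ is true.
For instance, at 2:
  At 2: □((s ∨ p) → (p ∧ (s → p))) is true, s is false, so □((s ∨ p) → (p ∧ (s → p))) ∨ s is true.
    At 2: □((s ∨ p) → (p ∧ (s → p))) requires (s ∨ p) → (p ∧ (s → p)) at every successor {1, 3}.
      At 1: (s ∨ p) → (p ∧ (s → p)) is true.
      At 3: (s ∨ p) → (p ∧ (s → p)) is true.
    So □((s ∨ p) → (p ∧ (s → p))) is true at 2.

Yes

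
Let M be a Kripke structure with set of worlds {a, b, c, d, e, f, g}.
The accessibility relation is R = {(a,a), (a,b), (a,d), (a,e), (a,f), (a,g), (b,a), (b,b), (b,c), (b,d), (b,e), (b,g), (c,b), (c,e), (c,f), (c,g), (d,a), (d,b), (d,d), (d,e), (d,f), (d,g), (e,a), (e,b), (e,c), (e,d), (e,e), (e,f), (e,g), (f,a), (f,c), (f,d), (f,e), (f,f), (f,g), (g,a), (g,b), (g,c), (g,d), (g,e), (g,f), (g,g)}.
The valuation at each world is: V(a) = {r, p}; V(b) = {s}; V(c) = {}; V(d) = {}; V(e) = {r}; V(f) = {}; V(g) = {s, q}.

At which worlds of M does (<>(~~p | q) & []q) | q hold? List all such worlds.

g

Let φ = (<>(~~p | q) & []q) | q. Evaluate φ at each world:
  a (successors {a, b, d, e, f, g}): φ is false.
  b (successors {a, b, c, d, e, g}): φ is false.
  c (successors {b, e, f, g}): φ is false.
  d (successors {a, b, d, e, f, g}): φ is false.
  e (successors {a, b, c, d, e, f, g}): φ is false.
  f (successors {a, c, d, e, f, g}): φ is false.
  g (successors {a, b, c, d, e, f, g}): φ is true.
For instance, at c:
  At c: <>(~~p | q) & []q is false, q is false, so (<>(~~p | q) & []q) | q is false.
    At c: <>(~~p | q) is true, []q is false, so <>(~~p | q) & []q is false.
      At c: <>(~~p | q) requires ~~p | q at some successor in {b, e, f, g}.
        ~~p | q holds at g, so <>(~~p | q) is true at c.
      At c: []q requires q at every successor {b, e, f, g}.
        q fails at b, so []q is false at c.
Satisfying worlds: {g}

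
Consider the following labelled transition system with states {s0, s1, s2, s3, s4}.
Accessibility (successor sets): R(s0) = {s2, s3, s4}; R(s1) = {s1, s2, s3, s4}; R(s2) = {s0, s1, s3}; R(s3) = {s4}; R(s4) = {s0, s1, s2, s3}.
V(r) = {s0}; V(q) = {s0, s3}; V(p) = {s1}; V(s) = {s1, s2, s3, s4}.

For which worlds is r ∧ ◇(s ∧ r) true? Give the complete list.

Let φ = r ∧ ◇(s ∧ r). Evaluate φ at each world:
  s0 (successors {s2, s3, s4}): φ is false.
  s1 (successors {s1, s2, s3, s4}): φ is false.
  s2 (successors {s0, s1, s3}): φ is false.
  s3 (successors {s4}): φ is false.
  s4 (successors {s0, s1, s2, s3}): φ is false.
For instance, at s1:
  At s1: r is false, ◇(s ∧ r) is false, so r ∧ ◇(s ∧ r) is false.
    At s1: ◇(s ∧ r) requires s ∧ r at some successor in {s1, s2, s3, s4}.
      At s1: s ∧ r is false.
      At s2: s ∧ r is false.
      At s3: s ∧ r is false.
      At s4: s ∧ r is false.
    So ◇(s ∧ r) is false at s1.
Satisfying worlds: none.

none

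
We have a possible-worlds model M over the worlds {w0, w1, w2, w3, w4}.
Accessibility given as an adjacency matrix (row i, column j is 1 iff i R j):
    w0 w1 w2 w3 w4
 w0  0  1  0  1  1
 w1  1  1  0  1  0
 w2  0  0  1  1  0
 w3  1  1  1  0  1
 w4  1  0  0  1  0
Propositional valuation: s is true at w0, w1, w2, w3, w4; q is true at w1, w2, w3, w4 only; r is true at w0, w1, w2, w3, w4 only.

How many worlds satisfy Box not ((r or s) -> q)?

0

Let φ = Box not ((r or s) -> q). Evaluate φ at each world:
  w0 (successors {w1, w3, w4}): φ is false.
  w1 (successors {w0, w1, w3}): φ is false.
  w2 (successors {w2, w3}): φ is false.
  w3 (successors {w0, w1, w2, w4}): φ is false.
  w4 (successors {w0, w3}): φ is false.
For instance, at w3:
  At w3: Box not ((r or s) -> q) requires not ((r or s) -> q) at every successor {w0, w1, w2, w4}.
    not ((r or s) -> q) fails at w1, so Box not ((r or s) -> q) is false at w3.
Satisfying worlds: none.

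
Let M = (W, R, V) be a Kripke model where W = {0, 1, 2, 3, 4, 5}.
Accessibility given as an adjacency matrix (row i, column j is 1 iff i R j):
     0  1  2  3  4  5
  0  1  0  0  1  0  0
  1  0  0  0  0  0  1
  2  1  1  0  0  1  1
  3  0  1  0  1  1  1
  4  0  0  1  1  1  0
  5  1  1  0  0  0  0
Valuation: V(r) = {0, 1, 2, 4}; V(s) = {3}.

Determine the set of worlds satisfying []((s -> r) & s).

none

Let φ = []((s -> r) & s). Evaluate φ at each world:
  0 (successors {0, 3}): φ is false.
  1 (successors {5}): φ is false.
  2 (successors {0, 1, 4, 5}): φ is false.
  3 (successors {1, 3, 4, 5}): φ is false.
  4 (successors {2, 3, 4}): φ is false.
  5 (successors {0, 1}): φ is false.
For instance, at 5:
  At 5: []((s -> r) & s) requires (s -> r) & s at every successor {0, 1}.
    (s -> r) & s fails at 0, so []((s -> r) & s) is false at 5.
Satisfying worlds: none.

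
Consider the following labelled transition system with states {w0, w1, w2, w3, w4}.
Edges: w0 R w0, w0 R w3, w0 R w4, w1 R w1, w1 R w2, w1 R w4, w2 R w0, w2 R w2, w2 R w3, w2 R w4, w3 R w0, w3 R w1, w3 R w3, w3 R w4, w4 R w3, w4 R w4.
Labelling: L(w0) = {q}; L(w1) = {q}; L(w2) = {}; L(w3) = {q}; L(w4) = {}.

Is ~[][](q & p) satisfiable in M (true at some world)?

Yes

Let φ = ~[][](q & p). Evaluate φ at each world:
  w0 (successors {w0, w3, w4}): φ is true.
  w1 (successors {w1, w2, w4}): φ is true.
  w2 (successors {w0, w2, w3, w4}): φ is true.
  w3 (successors {w0, w1, w3, w4}): φ is true.
  w4 (successors {w3, w4}): φ is true.
Detail at w0 (witness):
  At w0: [][](q & p) is false, so ~[][](q & p) is true.
    At w0: [][](q & p) requires [](q & p) at every successor {w0, w3, w4}.
      [](q & p) fails at w0, so [][](q & p) is false at w0.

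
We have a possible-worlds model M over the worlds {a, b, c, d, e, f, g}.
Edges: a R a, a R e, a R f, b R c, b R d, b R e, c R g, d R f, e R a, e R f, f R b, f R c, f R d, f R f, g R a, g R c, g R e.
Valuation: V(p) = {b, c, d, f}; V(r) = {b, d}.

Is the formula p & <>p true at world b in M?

Yes

Recall that <>ψ holds at a world iff ψ holds at some accessible world.
At b: p is true, <>p is true, so p & <>p is true.
  At b: <>p requires p at some successor in {c, d, e}.
    p holds at c, so <>p is true at b.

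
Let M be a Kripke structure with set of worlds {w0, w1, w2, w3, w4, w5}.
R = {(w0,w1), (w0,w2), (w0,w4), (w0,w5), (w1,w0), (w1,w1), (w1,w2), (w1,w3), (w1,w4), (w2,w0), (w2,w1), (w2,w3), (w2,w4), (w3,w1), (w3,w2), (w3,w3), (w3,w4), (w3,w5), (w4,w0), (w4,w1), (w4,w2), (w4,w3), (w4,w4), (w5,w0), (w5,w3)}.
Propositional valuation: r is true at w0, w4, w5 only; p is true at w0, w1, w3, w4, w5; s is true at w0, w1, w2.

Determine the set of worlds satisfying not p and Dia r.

w2

Let φ = not p and Dia r. Evaluate φ at each world:
  w0 (successors {w1, w2, w4, w5}): φ is false.
  w1 (successors {w0, w1, w2, w3, w4}): φ is false.
  w2 (successors {w0, w1, w3, w4}): φ is true.
  w3 (successors {w1, w2, w3, w4, w5}): φ is false.
  w4 (successors {w0, w1, w2, w3, w4}): φ is false.
  w5 (successors {w0, w3}): φ is false.
For instance, at w3:
  At w3: not p is false, Dia r is true, so not p and Dia r is false.
    At w3: Dia r requires r at some successor in {w1, w2, w3, w4, w5}.
      r holds at w4, so Dia r is true at w3.
Satisfying worlds: {w2}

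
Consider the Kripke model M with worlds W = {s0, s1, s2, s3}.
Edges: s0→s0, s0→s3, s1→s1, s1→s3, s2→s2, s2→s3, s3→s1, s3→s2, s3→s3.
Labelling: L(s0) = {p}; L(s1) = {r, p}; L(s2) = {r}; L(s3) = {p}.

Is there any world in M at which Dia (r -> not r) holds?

Let φ = Dia (r -> not r). Evaluate φ at each world:
  s0 (successors {s0, s3}): φ is true.
  s1 (successors {s1, s3}): φ is true.
  s2 (successors {s2, s3}): φ is true.
  s3 (successors {s1, s2, s3}): φ is true.
Detail at s0 (witness):
  At s0: Dia (r -> not r) requires r -> not r at some successor in {s0, s3}.
    r -> not r holds at s0, so Dia (r -> not r) is true at s0.

Yes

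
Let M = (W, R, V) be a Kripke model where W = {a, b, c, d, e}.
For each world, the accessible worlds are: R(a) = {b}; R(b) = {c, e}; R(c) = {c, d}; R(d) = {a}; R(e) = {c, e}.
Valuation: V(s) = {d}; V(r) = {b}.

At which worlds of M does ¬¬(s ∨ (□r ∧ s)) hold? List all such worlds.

Recall that □ψ holds at a world iff ψ holds at every accessible world, and ◇ψ holds iff ψ holds at some accessible world.
Let φ = ¬¬(s ∨ (□r ∧ s)). Evaluate φ at each world:
  a (successors {b}): φ is false.
  b (successors {c, e}): φ is false.
  c (successors {c, d}): φ is false.
  d (successors {a}): φ is true.
  e (successors {c, e}): φ is false.
For instance, at e:
  At e: ¬(s ∨ (□r ∧ s)) is true, so ¬¬(s ∨ (□r ∧ s)) is false.
    At e: s ∨ (□r ∧ s) is false, so ¬(s ∨ (□r ∧ s)) is true.
      At e: s is false, □r ∧ s is false, so s ∨ (□r ∧ s) is false.
Satisfying worlds: {d}

d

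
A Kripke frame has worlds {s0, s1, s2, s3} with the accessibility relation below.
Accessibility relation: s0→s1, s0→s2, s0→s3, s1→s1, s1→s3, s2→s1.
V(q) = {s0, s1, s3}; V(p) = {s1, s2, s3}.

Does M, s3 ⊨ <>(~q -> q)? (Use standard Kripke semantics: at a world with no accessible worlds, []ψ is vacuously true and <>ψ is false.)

No

Recall that <>ψ holds at a world iff ψ holds at some accessible world.
At s3: no accessible worlds, so <>(~q -> q) is false.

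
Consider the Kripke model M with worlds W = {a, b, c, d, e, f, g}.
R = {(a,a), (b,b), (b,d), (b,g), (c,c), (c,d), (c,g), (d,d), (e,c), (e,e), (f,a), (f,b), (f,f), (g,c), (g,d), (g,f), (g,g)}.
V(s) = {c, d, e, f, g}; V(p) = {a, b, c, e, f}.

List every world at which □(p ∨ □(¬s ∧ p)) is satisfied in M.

a, e, f

Let φ = □(p ∨ □(¬s ∧ p)). Evaluate φ at each world:
  a (successors {a}): φ is true.
  b (successors {b, d, g}): φ is false.
  c (successors {c, d, g}): φ is false.
  d (successors {d}): φ is false.
  e (successors {c, e}): φ is true.
  f (successors {a, b, f}): φ is true.
  g (successors {c, d, f, g}): φ is false.
For instance, at e:
  At e: □(p ∨ □(¬s ∧ p)) requires p ∨ □(¬s ∧ p) at every successor {c, e}.
      At c: p is true, □(¬s ∧ p) is false, so p ∨ □(¬s ∧ p) is true.
      At e: p is true, □(¬s ∧ p) is false, so p ∨ □(¬s ∧ p) is true.
  So □(p ∨ □(¬s ∧ p)) is true at e.
Satisfying worlds: {a, e, f}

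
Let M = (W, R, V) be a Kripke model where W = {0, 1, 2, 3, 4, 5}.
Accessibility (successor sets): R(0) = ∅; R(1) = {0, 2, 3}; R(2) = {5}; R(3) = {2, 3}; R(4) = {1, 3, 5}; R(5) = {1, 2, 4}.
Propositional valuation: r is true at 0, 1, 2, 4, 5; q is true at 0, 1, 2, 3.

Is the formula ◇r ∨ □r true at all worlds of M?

Yes

Recall that □ψ holds at a world iff ψ holds at every accessible world, and ◇ψ holds iff ψ holds at some accessible world.
Let φ = ◇r ∨ □r. Evaluate φ at each world:
  0 (successors ∅): φ is true.
  1 (successors {0, 2, 3}): φ is true.
  2 (successors {5}): φ is true.
  3 (successors {2, 3}): φ is true.
  4 (successors {1, 3, 5}): φ is true.
  5 (successors {1, 2, 4}): φ is true.
For instance, at 2:
  At 2: ◇r is true, □r is true, so ◇r ∨ □r is true.
    At 2: ◇r requires r at some successor in {5}.
      r holds at 5, so ◇r is true at 2.
    At 2: □r requires r at every successor {5}.
      At 5: r is true.
    So □r is true at 2.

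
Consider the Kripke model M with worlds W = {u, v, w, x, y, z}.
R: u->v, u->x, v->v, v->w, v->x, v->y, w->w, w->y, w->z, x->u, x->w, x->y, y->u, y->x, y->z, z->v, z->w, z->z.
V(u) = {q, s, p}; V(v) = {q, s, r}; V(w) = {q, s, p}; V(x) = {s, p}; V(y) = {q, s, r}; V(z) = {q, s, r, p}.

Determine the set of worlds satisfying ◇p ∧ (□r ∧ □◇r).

none

Recall that □ψ holds at a world iff ψ holds at every accessible world, and ◇ψ holds iff ψ holds at some accessible world.
Let φ = ◇p ∧ (□r ∧ □◇r). Evaluate φ at each world:
  u (successors {v, x}): φ is false.
  v (successors {v, w, x, y}): φ is false.
  w (successors {w, y, z}): φ is false.
  x (successors {u, w, y}): φ is false.
  y (successors {u, x, z}): φ is false.
  z (successors {v, w, z}): φ is false.
For instance, at y:
  At y: ◇p is true, □r ∧ □◇r is false, so ◇p ∧ (□r ∧ □◇r) is false.
    At y: ◇p requires p at some successor in {u, x, z}.
      p holds at u, so ◇p is true at y.
    At y: □r is false, □◇r is true, so □r ∧ □◇r is false.
      At y: □r requires r at every successor {u, x, z}.
        r fails at u, so □r is false at y.
      At y: □◇r requires ◇r at every successor {u, x, z}.
        At u: ◇r is true.
        At x: ◇r is true.
        At z: ◇r is true.
      So □◇r is true at y.
Satisfying worlds: none.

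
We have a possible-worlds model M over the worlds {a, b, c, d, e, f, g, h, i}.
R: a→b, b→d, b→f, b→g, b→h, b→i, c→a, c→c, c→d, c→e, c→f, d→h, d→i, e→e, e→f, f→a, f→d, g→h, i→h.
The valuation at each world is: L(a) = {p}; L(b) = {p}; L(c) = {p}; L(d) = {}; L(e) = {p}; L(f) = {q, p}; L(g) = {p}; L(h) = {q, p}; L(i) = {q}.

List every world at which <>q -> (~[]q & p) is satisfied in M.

a, b, c, e, f, h

Let φ = <>q -> (~[]q & p). Evaluate φ at each world:
  a (successors {b}): φ is true.
  b (successors {d, f, g, h, i}): φ is true.
  c (successors {a, c, d, e, f}): φ is true.
  d (successors {h, i}): φ is false.
  e (successors {e, f}): φ is true.
  f (successors {a, d}): φ is true.
  g (successors {h}): φ is false.
  h (successors ∅): φ is true.
  i (successors {h}): φ is false.
For instance, at c:
  At c: <>q is true, ~[]q & p is true, so <>q -> (~[]q & p) is true.
    At c: <>q requires q at some successor in {a, c, d, e, f}.
      q holds at f, so <>q is true at c.
    At c: ~[]q is true, p is true, so ~[]q & p is true.
      At c: []q is false, so ~[]q is true.
Satisfying worlds: {a, b, c, e, f, h}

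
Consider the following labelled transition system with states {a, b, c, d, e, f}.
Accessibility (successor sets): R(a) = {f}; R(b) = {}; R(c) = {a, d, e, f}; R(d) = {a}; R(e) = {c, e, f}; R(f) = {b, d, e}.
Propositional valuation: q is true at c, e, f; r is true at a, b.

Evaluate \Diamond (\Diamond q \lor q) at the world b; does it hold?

No

At b: no accessible worlds, so \Diamond (\Diamond q \lor q) is false.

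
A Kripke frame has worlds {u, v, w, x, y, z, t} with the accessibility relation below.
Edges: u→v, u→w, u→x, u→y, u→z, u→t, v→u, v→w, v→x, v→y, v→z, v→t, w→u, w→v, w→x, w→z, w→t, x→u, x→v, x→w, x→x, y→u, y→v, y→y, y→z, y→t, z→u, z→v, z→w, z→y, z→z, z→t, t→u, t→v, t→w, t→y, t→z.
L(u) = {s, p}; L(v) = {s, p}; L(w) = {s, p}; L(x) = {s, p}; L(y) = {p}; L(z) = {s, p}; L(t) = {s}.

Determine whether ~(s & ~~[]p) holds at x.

No

At x: s & ~~[]p is true, so ~(s & ~~[]p) is false.
  At x: s is true, ~~[]p is true, so s & ~~[]p is true.
    At x: ~[]p is false, so ~~[]p is true.
      At x: []p is true, so ~[]p is false.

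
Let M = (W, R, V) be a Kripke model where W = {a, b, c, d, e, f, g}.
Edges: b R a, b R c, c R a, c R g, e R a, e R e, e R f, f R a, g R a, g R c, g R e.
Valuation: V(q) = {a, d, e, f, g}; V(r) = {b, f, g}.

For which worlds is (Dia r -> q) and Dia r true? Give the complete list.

Let φ = (Dia r -> q) and Dia r. Evaluate φ at each world:
  a (successors ∅): φ is false.
  b (successors {a, c}): φ is false.
  c (successors {a, g}): φ is false.
  d (successors ∅): φ is false.
  e (successors {a, e, f}): φ is true.
  f (successors {a}): φ is false.
  g (successors {a, c, e}): φ is false.
For instance, at c:
  At c: Dia r -> q is false, Dia r is true, so (Dia r -> q) and Dia r is false.
    At c: Dia r is true, q is false, so Dia r -> q is false.
      At c: Dia r requires r at some successor in {a, g}.
        r holds at g, so Dia r is true at c.
    At c: Dia r requires r at some successor in {a, g}.
      r holds at g, so Dia r is true at c.
Satisfying worlds: {e}

e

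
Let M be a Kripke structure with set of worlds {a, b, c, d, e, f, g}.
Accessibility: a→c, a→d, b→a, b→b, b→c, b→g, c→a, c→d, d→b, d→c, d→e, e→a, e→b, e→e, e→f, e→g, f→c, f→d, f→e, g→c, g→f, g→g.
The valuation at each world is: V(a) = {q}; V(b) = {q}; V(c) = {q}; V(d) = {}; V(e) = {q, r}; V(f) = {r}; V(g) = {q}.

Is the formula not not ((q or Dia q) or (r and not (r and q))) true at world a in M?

Yes

At a: not ((q or Dia q) or (r and not (r and q))) is false, so not not ((q or Dia q) or (r and not (r and q))) is true.
  At a: (q or Dia q) or (r and not (r and q)) is true, so not ((q or Dia q) or (r and not (r and q))) is false.
    At a: q or Dia q is true, r and not (r and q) is false, so (q or Dia q) or (r and not (r and q)) is true.
      At a: q is true, Dia q is true, so q or Dia q is true.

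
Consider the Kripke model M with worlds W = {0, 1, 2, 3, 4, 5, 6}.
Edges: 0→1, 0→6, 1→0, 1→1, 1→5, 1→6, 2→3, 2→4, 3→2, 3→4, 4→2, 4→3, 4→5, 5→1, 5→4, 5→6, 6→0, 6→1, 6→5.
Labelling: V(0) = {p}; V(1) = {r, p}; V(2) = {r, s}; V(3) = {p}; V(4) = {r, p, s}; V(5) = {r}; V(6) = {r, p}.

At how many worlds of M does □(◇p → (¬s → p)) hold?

Let φ = □(◇p → (¬s → p)). Evaluate φ at each world:
  0 (successors {1, 6}): φ is true.
  1 (successors {0, 1, 5, 6}): φ is false.
  2 (successors {3, 4}): φ is true.
  3 (successors {2, 4}): φ is true.
  4 (successors {2, 3, 5}): φ is false.
  5 (successors {1, 4, 6}): φ is true.
  6 (successors {0, 1, 5}): φ is false.
For instance, at 0:
  At 0: □(◇p → (¬s → p)) requires ◇p → (¬s → p) at every successor {1, 6}.
      At 1: ◇p is true, ¬s → p is true, so ◇p → (¬s → p) is true.
      At 6: ◇p is true, ¬s → p is true, so ◇p → (¬s → p) is true.
  So □(◇p → (¬s → p)) is true at 0.
Satisfying worlds: {0, 2, 3, 5}

4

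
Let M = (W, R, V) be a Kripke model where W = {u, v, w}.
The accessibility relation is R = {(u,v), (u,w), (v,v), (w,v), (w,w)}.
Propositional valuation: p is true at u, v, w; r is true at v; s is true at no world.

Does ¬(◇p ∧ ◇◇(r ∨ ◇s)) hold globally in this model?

Let φ = ¬(◇p ∧ ◇◇(r ∨ ◇s)). Evaluate φ at each world:
  u (successors {v, w}): φ is false.
  v (successors {v}): φ is false.
  w (successors {v, w}): φ is false.
Detail at u (counterexample):
  At u: ◇p ∧ ◇◇(r ∨ ◇s) is true, so ¬(◇p ∧ ◇◇(r ∨ ◇s)) is false.
    At u: ◇p is true, ◇◇(r ∨ ◇s) is true, so ◇p ∧ ◇◇(r ∨ ◇s) is true.
      At u: ◇p requires p at some successor in {v, w}.
        p holds at v, so ◇p is true at u.
      At u: ◇◇(r ∨ ◇s) requires ◇(r ∨ ◇s) at some successor in {v, w}.
        ◇(r ∨ ◇s) holds at v, so ◇◇(r ∨ ◇s) is true at u.

No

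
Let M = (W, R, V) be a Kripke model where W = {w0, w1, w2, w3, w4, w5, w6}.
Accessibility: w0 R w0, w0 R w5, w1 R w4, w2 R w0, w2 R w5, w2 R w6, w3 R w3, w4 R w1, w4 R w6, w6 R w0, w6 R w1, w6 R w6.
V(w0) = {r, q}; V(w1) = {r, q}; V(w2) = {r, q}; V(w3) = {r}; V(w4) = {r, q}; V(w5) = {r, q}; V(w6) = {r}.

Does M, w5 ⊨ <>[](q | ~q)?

At w5: no accessible worlds, so <>[](q | ~q) is false.

No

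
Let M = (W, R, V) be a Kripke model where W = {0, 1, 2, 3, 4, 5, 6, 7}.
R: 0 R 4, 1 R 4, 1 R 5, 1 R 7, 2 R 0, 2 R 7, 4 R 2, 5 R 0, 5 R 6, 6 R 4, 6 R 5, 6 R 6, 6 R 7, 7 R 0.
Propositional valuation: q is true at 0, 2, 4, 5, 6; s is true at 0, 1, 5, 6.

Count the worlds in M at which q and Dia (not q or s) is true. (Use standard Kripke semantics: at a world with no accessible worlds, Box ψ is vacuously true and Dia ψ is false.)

Let φ = q and Dia (not q or s). Evaluate φ at each world:
  0 (successors {4}): φ is false.
  1 (successors {4, 5, 7}): φ is false.
  2 (successors {0, 7}): φ is true.
  3 (successors ∅): φ is false.
  4 (successors {2}): φ is false.
  5 (successors {0, 6}): φ is true.
  6 (successors {4, 5, 6, 7}): φ is true.
  7 (successors {0}): φ is false.
For instance, at 7:
  At 7: q is false, Dia (not q or s) is true, so q and Dia (not q or s) is false.
    At 7: Dia (not q or s) requires not q or s at some successor in {0}.
      not q or s holds at 0, so Dia (not q or s) is true at 7.
Satisfying worlds: {2, 5, 6}

3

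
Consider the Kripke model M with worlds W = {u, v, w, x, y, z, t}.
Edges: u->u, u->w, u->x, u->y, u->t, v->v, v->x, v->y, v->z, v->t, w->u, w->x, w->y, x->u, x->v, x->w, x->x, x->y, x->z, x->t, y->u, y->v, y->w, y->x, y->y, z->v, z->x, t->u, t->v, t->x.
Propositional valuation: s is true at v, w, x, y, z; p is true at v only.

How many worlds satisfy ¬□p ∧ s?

Let φ = ¬□p ∧ s. Evaluate φ at each world:
  u (successors {u, w, x, y, t}): φ is false.
  v (successors {v, x, y, z, t}): φ is true.
  w (successors {u, x, y}): φ is true.
  x (successors {u, v, w, x, y, z, t}): φ is true.
  y (successors {u, v, w, x, y}): φ is true.
  z (successors {v, x}): φ is true.
  t (successors {u, v, x}): φ is false.
For instance, at t:
  At t: ¬□p is true, s is false, so ¬□p ∧ s is false.
    At t: □p is false, so ¬□p is true.
      At t: □p requires p at every successor {u, v, x}.
        p fails at u, so □p is false at t.
Satisfying worlds: {v, w, x, y, z}

5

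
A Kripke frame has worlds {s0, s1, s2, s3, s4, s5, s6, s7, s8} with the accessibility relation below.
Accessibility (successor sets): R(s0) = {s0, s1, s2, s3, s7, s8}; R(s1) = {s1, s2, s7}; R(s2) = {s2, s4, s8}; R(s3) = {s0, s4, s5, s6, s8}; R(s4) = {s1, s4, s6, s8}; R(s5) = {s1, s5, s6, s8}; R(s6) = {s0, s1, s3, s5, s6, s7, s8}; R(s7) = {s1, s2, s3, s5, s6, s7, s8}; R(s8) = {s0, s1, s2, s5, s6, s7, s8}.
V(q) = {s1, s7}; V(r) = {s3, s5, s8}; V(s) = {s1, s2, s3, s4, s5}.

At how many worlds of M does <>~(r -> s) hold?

Let φ = <>~(r -> s). Evaluate φ at each world:
  s0 (successors {s0, s1, s2, s3, s7, s8}): φ is true.
  s1 (successors {s1, s2, s7}): φ is false.
  s2 (successors {s2, s4, s8}): φ is true.
  s3 (successors {s0, s4, s5, s6, s8}): φ is true.
  s4 (successors {s1, s4, s6, s8}): φ is true.
  s5 (successors {s1, s5, s6, s8}): φ is true.
  s6 (successors {s0, s1, s3, s5, s6, s7, s8}): φ is true.
  s7 (successors {s1, s2, s3, s5, s6, s7, s8}): φ is true.
  s8 (successors {s0, s1, s2, s5, s6, s7, s8}): φ is true.
For instance, at s2:
  At s2: <>~(r -> s) requires ~(r -> s) at some successor in {s2, s4, s8}.
    ~(r -> s) holds at s8, so <>~(r -> s) is true at s2.
Satisfying worlds: {s0, s2, s3, s4, s5, s6, s7, s8}

8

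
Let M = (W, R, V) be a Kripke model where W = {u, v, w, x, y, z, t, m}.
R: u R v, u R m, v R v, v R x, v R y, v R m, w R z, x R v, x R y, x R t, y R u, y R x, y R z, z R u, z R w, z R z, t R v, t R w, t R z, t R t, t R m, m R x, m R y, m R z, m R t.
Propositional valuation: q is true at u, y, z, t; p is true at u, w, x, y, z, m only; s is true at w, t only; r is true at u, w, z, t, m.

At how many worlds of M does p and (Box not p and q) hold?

Let φ = p and (Box not p and q). Evaluate φ at each world:
  u (successors {v, m}): φ is false.
  v (successors {v, x, y, m}): φ is false.
  w (successors {z}): φ is false.
  x (successors {v, y, t}): φ is false.
  y (successors {u, x, z}): φ is false.
  z (successors {u, w, z}): φ is false.
  t (successors {v, w, z, t, m}): φ is false.
  m (successors {x, y, z, t}): φ is false.
For instance, at m:
  At m: p is true, Box not p and q is false, so p and (Box not p and q) is false.
    At m: Box not p is false, q is false, so Box not p and q is false.
      At m: Box not p requires not p at every successor {x, y, z, t}.
        not p fails at x, so Box not p is false at m.
Satisfying worlds: none.

0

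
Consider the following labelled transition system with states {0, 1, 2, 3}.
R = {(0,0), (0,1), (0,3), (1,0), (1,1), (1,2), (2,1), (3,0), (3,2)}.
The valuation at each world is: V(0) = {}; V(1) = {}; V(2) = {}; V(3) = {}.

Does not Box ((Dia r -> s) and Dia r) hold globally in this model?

Yes

Let φ = not Box ((Dia r -> s) and Dia r). Evaluate φ at each world:
  0 (successors {0, 1, 3}): φ is true.
  1 (successors {0, 1, 2}): φ is true.
  2 (successors {1}): φ is true.
  3 (successors {0, 2}): φ is true.
For instance, at 0:
  At 0: Box ((Dia r -> s) and Dia r) is false, so not Box ((Dia r -> s) and Dia r) is true.
    At 0: Box ((Dia r -> s) and Dia r) requires (Dia r -> s) and Dia r at every successor {0, 1, 3}.
      (Dia r -> s) and Dia r fails at 0, so Box ((Dia r -> s) and Dia r) is false at 0.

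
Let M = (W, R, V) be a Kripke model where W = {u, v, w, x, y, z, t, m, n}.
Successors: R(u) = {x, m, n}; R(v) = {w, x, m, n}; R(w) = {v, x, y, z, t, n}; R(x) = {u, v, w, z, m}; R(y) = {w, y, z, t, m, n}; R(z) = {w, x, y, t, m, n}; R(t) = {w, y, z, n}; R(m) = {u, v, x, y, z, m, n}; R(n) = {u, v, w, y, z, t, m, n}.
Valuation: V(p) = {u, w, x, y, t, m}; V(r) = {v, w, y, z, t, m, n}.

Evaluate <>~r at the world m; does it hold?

Yes

At m: <>~r requires ~r at some successor in {u, v, x, y, z, m, n}.
  ~r holds at u, so <>~r is true at m.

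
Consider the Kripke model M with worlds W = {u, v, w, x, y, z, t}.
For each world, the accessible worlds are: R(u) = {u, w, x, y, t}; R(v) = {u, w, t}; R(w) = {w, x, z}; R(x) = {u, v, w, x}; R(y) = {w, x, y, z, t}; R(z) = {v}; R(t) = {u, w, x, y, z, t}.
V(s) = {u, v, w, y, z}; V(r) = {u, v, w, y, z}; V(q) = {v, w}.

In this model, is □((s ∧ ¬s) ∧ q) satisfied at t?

No

At t: □((s ∧ ¬s) ∧ q) requires (s ∧ ¬s) ∧ q at every successor {u, w, x, y, z, t}.
  (s ∧ ¬s) ∧ q fails at u, so □((s ∧ ¬s) ∧ q) is false at t.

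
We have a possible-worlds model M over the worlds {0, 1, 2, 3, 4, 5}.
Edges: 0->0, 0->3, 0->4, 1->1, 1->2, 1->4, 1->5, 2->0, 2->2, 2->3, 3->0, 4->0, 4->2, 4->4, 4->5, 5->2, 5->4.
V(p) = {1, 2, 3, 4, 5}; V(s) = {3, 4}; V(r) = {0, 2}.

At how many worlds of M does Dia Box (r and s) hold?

0

Recall that Box ψ holds at a world iff ψ holds at every accessible world, and Dia ψ holds iff ψ holds at some accessible world.
Let φ = Dia Box (r and s). Evaluate φ at each world:
  0 (successors {0, 3, 4}): φ is false.
  1 (successors {1, 2, 4, 5}): φ is false.
  2 (successors {0, 2, 3}): φ is false.
  3 (successors {0}): φ is false.
  4 (successors {0, 2, 4, 5}): φ is false.
  5 (successors {2, 4}): φ is false.
For instance, at 3:
  At 3: Dia Box (r and s) requires Box (r and s) at some successor in {0}.
    At 0: Box (r and s) is false.
  So Dia Box (r and s) is false at 3.
Satisfying worlds: none.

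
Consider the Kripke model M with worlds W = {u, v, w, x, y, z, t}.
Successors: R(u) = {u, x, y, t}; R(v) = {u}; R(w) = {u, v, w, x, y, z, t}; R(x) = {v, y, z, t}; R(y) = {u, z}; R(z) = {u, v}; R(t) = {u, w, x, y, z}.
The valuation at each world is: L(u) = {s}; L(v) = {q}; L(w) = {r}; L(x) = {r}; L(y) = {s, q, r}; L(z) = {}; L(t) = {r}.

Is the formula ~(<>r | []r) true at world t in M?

No

Recall that []ψ holds at a world iff ψ holds at every accessible world, and <>ψ holds iff ψ holds at some accessible world.
At t: <>r | []r is true, so ~(<>r | []r) is false.
  At t: <>r is true, []r is false, so <>r | []r is true.
    At t: <>r requires r at some successor in {u, w, x, y, z}.
      r holds at w, so <>r is true at t.
    At t: []r requires r at every successor {u, w, x, y, z}.
      r fails at u, so []r is false at t.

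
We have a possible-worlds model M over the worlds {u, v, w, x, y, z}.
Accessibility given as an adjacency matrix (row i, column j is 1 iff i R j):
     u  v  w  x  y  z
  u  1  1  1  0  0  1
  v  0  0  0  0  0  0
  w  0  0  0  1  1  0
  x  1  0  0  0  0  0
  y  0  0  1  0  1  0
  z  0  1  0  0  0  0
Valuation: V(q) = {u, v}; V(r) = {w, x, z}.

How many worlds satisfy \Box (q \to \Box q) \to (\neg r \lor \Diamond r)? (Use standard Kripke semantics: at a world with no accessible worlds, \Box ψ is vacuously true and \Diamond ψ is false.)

Recall that \Box ψ holds at a world iff ψ holds at every accessible world, and \Diamond ψ holds iff ψ holds at some accessible world.
Let φ = \Box (q \to \Box q) \to (\neg r \lor \Diamond r). Evaluate φ at each world:
  u (successors {u, v, w, z}): φ is true.
  v (successors ∅): φ is true.
  w (successors {x, y}): φ is true.
  x (successors {u}): φ is true.
  y (successors {w, y}): φ is true.
  z (successors {v}): φ is false.
For instance, at y:
  At y: \Box (q \to \Box q) is true, \neg r \lor \Diamond r is true, so \Box (q \to \Box q) \to (\neg r \lor \Diamond r) is true.
    At y: \Box (q \to \Box q) requires q \to \Box q at every successor {w, y}.
      At w: q \to \Box q is true.
      At y: q \to \Box q is true.
    So \Box (q \to \Box q) is true at y.
    At y: \neg r is true, \Diamond r is true, so \neg r \lor \Diamond r is true.
      At y: \Diamond r requires r at some successor in {w, y}.
        r holds at w, so \Diamond r is true at y.
Satisfying worlds: {u, v, w, x, y}

5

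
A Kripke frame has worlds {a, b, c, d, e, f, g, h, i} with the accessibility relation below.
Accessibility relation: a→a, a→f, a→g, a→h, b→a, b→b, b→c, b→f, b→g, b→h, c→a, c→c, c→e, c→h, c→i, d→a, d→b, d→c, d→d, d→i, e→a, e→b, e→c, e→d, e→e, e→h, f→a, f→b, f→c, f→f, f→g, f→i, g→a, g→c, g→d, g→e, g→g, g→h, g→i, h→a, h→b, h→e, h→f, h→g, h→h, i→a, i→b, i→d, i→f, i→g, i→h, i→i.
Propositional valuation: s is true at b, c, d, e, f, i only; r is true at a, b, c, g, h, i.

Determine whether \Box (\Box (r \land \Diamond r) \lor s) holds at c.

At c: \Box (\Box (r \land \Diamond r) \lor s) requires \Box (r \land \Diamond r) \lor s at every successor {a, c, e, h, i}.
  \Box (r \land \Diamond r) \lor s fails at a, so \Box (\Box (r \land \Diamond r) \lor s) is false at c.
    At a: \Box (r \land \Diamond r) is false, s is false, so \Box (r \land \Diamond r) \lor s is false.
      At a: \Box (r \land \Diamond r) requires r \land \Diamond r at every successor {a, f, g, h}.
        r \land \Diamond r fails at f, so \Box (r \land \Diamond r) is false at a.

No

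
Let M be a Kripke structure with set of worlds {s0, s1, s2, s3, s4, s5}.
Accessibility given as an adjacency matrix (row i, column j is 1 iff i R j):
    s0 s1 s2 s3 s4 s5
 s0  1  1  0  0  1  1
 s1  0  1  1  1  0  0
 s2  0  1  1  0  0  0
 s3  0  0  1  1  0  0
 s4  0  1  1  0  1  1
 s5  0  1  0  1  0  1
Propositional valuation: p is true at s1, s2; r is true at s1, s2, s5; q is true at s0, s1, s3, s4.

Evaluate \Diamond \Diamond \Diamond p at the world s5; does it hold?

Recall that \Diamond ψ holds at a world iff ψ holds at some accessible world.
At s5: \Diamond \Diamond \Diamond p requires \Diamond \Diamond p at some successor in {s1, s3, s5}.
  \Diamond \Diamond p holds at s1, so \Diamond \Diamond \Diamond p is true at s5.
    At s1: \Diamond \Diamond p requires \Diamond p at some successor in {s1, s2, s3}.
      \Diamond p holds at s1, so \Diamond \Diamond p is true at s1.

Yes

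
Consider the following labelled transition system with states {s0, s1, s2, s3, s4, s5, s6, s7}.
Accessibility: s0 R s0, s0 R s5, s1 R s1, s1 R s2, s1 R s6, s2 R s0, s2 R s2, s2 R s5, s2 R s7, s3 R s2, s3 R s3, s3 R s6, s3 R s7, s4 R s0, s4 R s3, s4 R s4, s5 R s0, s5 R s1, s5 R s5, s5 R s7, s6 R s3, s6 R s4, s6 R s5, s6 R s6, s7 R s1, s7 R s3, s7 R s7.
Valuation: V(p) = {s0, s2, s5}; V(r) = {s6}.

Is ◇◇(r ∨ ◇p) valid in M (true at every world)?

Let φ = ◇◇(r ∨ ◇p). Evaluate φ at each world:
  s0 (successors {s0, s5}): φ is true.
  s1 (successors {s1, s2, s6}): φ is true.
  s2 (successors {s0, s2, s5, s7}): φ is true.
  s3 (successors {s2, s3, s6, s7}): φ is true.
  s4 (successors {s0, s3, s4}): φ is true.
  s5 (successors {s0, s1, s5, s7}): φ is true.
  s6 (successors {s3, s4, s5, s6}): φ is true.
  s7 (successors {s1, s3, s7}): φ is true.
For instance, at s1:
  At s1: ◇◇(r ∨ ◇p) requires ◇(r ∨ ◇p) at some successor in {s1, s2, s6}.
    ◇(r ∨ ◇p) holds at s1, so ◇◇(r ∨ ◇p) is true at s1.
      At s1: ◇(r ∨ ◇p) requires r ∨ ◇p at some successor in {s1, s2, s6}.
        r ∨ ◇p holds at s1, so ◇(r ∨ ◇p) is true at s1.

Yes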